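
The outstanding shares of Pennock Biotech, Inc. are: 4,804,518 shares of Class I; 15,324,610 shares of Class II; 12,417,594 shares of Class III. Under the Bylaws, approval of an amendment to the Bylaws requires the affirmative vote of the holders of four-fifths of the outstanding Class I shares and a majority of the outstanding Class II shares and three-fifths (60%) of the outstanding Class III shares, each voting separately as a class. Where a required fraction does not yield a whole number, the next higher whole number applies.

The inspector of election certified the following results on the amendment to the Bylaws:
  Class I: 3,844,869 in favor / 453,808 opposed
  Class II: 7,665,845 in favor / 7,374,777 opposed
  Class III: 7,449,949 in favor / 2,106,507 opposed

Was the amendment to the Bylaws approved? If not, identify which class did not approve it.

Not approved — the Class III shares did not give the required vote.

Class I: 4/5 of 4804518 = 3843614.40, rounded up to 3843615; 3,843,615 required, 3,844,869 in favor — approved.
Class II: a majority of 15324610 is 7662306; 7,662,306 required, 7,665,845 in favor — approved.
Class III: 3/5 of 12417594 = 7450556.40, rounded up to 7450557; 7,450,557 required, 7,449,949 in favor — not approved.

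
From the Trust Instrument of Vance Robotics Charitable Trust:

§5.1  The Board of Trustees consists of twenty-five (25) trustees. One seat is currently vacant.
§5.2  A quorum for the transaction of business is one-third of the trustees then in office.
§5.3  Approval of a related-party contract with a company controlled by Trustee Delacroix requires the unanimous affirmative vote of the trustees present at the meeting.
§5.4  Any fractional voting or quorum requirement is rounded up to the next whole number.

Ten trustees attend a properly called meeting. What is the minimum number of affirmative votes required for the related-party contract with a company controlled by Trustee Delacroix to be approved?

The related-party contract with a company controlled by Trustee Delacroix requires the unanimous vote of the trustees present (10).
Unanimous means all 10.

10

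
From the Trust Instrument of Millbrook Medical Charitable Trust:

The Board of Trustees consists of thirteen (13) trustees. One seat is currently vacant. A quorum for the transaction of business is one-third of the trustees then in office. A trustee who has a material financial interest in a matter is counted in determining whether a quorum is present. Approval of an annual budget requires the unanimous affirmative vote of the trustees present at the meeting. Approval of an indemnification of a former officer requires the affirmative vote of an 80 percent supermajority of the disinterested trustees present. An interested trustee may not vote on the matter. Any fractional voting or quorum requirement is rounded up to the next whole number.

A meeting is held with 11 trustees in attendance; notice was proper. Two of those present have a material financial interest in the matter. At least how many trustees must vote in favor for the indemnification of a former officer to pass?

8

The indemnification of a former officer requires four-fifths of the disinterested trustees present (11 − 2 = 9).
4/5 of 9 = 7.20, rounded up to 8.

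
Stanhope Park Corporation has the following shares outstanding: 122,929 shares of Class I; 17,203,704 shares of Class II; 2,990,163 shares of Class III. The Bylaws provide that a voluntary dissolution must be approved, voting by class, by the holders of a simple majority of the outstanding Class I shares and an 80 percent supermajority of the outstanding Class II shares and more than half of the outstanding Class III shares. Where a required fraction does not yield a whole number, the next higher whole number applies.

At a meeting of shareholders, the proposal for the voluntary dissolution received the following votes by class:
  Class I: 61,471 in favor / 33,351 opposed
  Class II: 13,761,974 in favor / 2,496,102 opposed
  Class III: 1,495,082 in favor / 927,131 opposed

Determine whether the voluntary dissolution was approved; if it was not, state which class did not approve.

Not approved — the Class II shares did not give the required vote.

Class I: a majority of 122929 is 61465; 61,465 required, 61,471 in favor — approved.
Class II: 4/5 of 17203704 = 13762963.20, rounded up to 13762964; 13,762,964 required, 13,761,974 in favor — not approved.
Class III: a majority of 2990163 is 1495082; 1,495,082 required, 1,495,082 in favor — approved.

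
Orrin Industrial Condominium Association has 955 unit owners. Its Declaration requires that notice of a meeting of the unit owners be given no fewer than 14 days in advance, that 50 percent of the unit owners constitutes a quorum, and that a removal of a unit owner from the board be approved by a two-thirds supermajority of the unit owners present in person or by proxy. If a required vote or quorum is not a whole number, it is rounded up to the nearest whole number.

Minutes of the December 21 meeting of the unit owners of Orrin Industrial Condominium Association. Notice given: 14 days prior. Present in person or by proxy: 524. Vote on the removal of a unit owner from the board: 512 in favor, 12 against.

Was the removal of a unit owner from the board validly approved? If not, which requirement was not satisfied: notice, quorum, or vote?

Notice: 14 days given; 14 required. Satisfied.
Quorum: 50% of 955 = 477.50, rounded up to 478; 524 present. Satisfied.
Vote: requires two-thirds of those present (524); 2/3 of 524 = 349.33, rounded up to 350, so 350 needed; 512 in favor. Satisfied.

Valid — all requirements satisfied.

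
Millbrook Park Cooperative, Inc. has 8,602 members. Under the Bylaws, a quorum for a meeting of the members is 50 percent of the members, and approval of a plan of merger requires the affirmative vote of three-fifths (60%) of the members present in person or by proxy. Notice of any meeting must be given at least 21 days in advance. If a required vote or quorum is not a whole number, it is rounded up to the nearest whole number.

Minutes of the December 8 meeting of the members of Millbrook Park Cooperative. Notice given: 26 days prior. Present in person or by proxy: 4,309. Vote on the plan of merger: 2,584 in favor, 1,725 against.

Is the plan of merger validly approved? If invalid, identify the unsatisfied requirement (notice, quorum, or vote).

Invalid — vote requirement not satisfied.

Notice: 26 days given; 21 required. Satisfied.
Quorum: 50% of 8,602 = 4,301; 4,309 present. Satisfied.
Vote: requires three-fifths of those present (4,309); 3/5 of 4309 = 2585.40, rounded up to 2586, so 2,586 needed; 2,584 in favor. Not satisfied.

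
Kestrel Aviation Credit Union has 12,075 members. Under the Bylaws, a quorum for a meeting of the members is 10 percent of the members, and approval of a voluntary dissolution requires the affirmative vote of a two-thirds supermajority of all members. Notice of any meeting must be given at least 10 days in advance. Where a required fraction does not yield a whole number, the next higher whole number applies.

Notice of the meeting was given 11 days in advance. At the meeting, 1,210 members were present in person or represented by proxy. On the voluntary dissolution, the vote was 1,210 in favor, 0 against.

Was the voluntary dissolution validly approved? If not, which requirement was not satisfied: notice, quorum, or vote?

Invalid — vote requirement not satisfied.

Notice: 11 days given; 10 required. Satisfied.
Quorum: 10% of 12,075 = 1,207.50, rounded up to 1,208; 1,210 present. Satisfied.
Vote: requires two-thirds of all members (12,075); 2/3 of 12075 = 8050, so 8,050 needed; 1,210 in favor. Not satisfied.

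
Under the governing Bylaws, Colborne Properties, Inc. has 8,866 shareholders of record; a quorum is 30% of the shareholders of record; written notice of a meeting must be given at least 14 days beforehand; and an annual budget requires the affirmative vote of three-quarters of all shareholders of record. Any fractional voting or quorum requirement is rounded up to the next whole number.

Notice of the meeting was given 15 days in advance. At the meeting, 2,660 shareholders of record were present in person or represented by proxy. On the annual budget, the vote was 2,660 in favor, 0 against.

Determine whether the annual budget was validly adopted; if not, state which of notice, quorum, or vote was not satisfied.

Notice: 15 days given; 14 required. Satisfied.
Quorum: 30% of 8,866 = 2,659.80, rounded up to 2,660; 2,660 present. Satisfied.
Vote: requires three-fourths of all shareholders of record (8,866); 3/4 of 8866 = 6649.50, rounded up to 6650, so 6,650 needed; 2,660 in favor. Not satisfied.

Invalid — vote requirement not satisfied.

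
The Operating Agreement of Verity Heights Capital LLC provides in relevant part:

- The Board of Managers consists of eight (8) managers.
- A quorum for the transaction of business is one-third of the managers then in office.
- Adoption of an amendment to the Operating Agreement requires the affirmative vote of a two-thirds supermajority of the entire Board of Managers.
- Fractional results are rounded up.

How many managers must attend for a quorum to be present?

1/3 of 8 = 2.67, rounded up to 3.

3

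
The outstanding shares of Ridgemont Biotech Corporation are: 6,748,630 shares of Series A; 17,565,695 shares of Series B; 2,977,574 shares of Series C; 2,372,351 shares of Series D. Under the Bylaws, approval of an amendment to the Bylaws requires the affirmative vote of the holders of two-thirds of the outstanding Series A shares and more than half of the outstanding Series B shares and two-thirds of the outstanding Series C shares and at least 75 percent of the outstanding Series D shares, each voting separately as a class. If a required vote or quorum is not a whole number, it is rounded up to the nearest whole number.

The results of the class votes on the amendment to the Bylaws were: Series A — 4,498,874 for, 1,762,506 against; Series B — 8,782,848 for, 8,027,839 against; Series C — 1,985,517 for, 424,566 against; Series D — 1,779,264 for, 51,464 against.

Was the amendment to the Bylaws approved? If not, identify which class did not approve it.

Not approved — the Series A shares did not give the required vote.

Series A: 2/3 of 6748630 = 4499086.67, rounded up to 4499087; 4,499,087 required, 4,498,874 in favor — not approved.
Series B: a majority of 17565695 is 8782848; 8,782,848 required, 8,782,848 in favor — approved.
Series C: 2/3 of 2977574 = 1985049.33, rounded up to 1985050; 1,985,050 required, 1,985,517 in favor — approved.
Series D: 3/4 of 2372351 = 1779263.25, rounded up to 1779264; 1,779,264 required, 1,779,264 in favor — approved.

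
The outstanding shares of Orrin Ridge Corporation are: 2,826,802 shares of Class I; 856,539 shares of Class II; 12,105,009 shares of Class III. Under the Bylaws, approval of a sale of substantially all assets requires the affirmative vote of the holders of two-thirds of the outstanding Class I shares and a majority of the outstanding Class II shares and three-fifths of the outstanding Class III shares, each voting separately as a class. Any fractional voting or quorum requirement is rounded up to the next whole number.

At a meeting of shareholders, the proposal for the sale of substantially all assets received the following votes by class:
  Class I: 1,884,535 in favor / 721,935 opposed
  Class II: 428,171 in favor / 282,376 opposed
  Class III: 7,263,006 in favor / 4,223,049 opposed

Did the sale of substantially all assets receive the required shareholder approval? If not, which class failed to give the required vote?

Not approved — the Class II shares did not give the required vote.

Class I: 2/3 of 2826802 = 1884534.67, rounded up to 1884535; 1,884,535 required, 1,884,535 in favor — approved.
Class II: a majority of 856539 is 428270; 428,270 required, 428,171 in favor — not approved.
Class III: 3/5 of 12105009 = 7263005.40, rounded up to 7263006; 7,263,006 required, 7,263,006 in favor — approved.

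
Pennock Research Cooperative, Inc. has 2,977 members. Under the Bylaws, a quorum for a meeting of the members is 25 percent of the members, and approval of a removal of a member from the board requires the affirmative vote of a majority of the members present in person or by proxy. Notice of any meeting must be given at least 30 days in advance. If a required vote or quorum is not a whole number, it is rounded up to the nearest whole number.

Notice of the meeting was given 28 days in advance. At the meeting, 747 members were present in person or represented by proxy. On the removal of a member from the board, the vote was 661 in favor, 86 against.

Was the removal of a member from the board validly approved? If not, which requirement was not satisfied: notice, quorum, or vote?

Notice: 28 days given; 30 required. Not satisfied.
Quorum: 25% of 2,977 = 744.25, rounded up to 745; 747 present. Satisfied.
Vote: requires a majority of those present (747); a majority of 747 is 374, so 374 needed; 661 in favor. Satisfied.

Invalid — notice requirement not satisfied.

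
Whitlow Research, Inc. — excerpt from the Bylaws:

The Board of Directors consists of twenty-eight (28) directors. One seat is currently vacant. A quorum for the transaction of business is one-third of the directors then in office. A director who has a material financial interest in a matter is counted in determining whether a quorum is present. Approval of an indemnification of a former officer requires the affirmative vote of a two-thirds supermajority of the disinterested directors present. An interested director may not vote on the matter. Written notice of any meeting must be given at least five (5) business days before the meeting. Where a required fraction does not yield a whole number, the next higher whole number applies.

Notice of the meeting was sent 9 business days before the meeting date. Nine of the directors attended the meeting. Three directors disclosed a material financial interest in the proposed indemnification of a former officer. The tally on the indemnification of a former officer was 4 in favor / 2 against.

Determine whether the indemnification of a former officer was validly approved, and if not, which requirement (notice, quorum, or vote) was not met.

Notice: 9 business days given; 5 required (9 ≥ 5). Satisfied.
Quorum: 9 present (interested directors count toward quorum); quorum is 9. Satisfied.
Vote: the indemnification of a former officer requires two-thirds of the disinterested directors present (9 − 3 = 6). 2/3 of 6 = 4, so 4 affirmative votes are needed; 4 voted in favor. Satisfied.

Valid — all requirements satisfied.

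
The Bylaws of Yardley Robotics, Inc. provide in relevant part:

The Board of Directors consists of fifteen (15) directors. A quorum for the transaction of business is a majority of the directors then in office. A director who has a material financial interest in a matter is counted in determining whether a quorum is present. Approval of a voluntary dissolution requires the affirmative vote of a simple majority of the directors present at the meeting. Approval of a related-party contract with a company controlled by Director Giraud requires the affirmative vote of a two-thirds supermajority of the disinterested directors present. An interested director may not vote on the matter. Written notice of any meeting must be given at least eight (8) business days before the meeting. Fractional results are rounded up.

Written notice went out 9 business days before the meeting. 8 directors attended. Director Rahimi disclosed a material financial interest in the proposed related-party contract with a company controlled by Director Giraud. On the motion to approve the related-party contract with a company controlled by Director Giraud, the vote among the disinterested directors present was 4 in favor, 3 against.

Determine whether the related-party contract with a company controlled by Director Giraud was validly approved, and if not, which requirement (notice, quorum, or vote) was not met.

Invalid — vote requirement not satisfied.

Notice: 9 business days given; 8 required (9 ≥ 8). Satisfied.
Quorum: 8 present (interested directors count toward quorum); quorum is 8. Satisfied.
Vote: the related-party contract with a company controlled by Director Giraud requires two-thirds of the disinterested directors present (8 − 1 = 7). 2/3 of 7 = 4.67, rounded up to 5, so 5 affirmative votes are needed; 4 voted in favor. Not satisfied.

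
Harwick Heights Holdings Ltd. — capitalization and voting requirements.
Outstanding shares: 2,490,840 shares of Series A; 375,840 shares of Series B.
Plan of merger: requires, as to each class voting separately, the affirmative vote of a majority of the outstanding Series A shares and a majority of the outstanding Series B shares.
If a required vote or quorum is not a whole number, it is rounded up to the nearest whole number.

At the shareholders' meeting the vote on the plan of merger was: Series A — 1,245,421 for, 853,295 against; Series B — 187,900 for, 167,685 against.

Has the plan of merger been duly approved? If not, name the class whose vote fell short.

Not approved — the Series B shares did not give the required vote.

Series A: a majority of 2490840 is 1245421; 1,245,421 required, 1,245,421 in favor — approved.
Series B: a majority of 375840 is 187921; 187,921 required, 187,900 in favor — not approved.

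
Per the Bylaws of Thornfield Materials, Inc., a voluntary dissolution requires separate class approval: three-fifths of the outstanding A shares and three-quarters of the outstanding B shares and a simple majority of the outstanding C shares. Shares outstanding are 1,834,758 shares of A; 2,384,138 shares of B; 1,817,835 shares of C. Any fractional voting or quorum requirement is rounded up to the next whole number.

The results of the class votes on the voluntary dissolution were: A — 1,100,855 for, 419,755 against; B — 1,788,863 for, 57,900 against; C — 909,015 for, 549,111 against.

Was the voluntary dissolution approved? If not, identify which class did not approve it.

Approved — every class gave the required vote.

A: 3/5 of 1834758 = 1100854.80, rounded up to 1100855; 1,100,855 required, 1,100,855 in favor — approved.
B: 3/4 of 2384138 = 1788103.50, rounded up to 1788104; 1,788,104 required, 1,788,863 in favor — approved.
C: a majority of 1817835 is 908918; 908,918 required, 909,015 in favor — approved.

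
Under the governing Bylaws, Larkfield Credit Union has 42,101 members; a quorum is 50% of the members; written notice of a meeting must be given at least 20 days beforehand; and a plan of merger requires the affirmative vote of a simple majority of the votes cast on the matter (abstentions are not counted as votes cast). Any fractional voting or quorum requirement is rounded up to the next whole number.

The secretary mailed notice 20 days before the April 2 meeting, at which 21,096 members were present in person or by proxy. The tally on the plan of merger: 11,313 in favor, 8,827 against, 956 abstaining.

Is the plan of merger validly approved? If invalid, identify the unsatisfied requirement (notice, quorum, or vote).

Valid — all requirements satisfied.

Notice: 20 days given; 20 required. Satisfied.
Quorum: 50% of 42,101 = 21,050.50, rounded up to 21,051; 21,096 present. Satisfied.
Vote: requires a majority of the votes cast (21,096 − 956 abstaining = 20,140); a majority of 20140 is 10071, so 10,071 needed; 11,313 in favor. Satisfied.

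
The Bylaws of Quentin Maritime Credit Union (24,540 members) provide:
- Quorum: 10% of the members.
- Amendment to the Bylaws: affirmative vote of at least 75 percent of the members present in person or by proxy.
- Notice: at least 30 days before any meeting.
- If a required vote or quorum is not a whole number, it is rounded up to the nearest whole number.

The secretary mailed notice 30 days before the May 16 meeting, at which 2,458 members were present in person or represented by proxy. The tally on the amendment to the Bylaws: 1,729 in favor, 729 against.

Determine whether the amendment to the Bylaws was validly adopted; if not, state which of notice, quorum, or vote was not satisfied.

Notice: 30 days given; 30 required. Satisfied.
Quorum: 10% of 24,540 = 2,454; 2,458 present. Satisfied.
Vote: requires three-fourths of those present (2,458); 3/4 of 2458 = 1843.50, rounded up to 1844, so 1,844 needed; 1,729 in favor. Not satisfied.

Invalid — vote requirement not satisfied.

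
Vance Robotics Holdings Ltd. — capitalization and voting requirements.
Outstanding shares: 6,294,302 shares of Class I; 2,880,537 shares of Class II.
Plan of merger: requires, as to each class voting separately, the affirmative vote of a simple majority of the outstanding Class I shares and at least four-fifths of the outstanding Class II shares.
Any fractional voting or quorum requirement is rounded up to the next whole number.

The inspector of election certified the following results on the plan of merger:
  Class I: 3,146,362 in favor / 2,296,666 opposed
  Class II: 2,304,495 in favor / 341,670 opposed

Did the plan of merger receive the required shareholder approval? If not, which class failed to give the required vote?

Class I: a majority of 6294302 is 3147152; 3,147,152 required, 3,146,362 in favor — not approved.
Class II: 4/5 of 2880537 = 2304429.60, rounded up to 2304430; 2,304,430 required, 2,304,495 in favor — approved.

Not approved — the Class I shares did not give the required vote.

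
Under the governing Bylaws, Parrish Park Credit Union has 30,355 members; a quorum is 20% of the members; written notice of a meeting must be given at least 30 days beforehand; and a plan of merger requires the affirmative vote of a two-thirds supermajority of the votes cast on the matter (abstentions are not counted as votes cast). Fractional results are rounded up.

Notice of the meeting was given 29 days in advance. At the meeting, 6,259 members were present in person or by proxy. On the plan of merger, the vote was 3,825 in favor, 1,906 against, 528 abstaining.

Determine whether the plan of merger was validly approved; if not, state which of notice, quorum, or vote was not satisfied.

Notice: 29 days given; 30 required. Not satisfied.
Quorum: 20% of 30,355 = 6,071; 6,259 present. Satisfied.
Vote: requires two-thirds of the votes cast (6,259 − 528 abstaining = 5,731); 2/3 of 5731 = 3820.67, rounded up to 3821, so 3,821 needed; 3,825 in favor. Satisfied.

Invalid — notice requirement not satisfied.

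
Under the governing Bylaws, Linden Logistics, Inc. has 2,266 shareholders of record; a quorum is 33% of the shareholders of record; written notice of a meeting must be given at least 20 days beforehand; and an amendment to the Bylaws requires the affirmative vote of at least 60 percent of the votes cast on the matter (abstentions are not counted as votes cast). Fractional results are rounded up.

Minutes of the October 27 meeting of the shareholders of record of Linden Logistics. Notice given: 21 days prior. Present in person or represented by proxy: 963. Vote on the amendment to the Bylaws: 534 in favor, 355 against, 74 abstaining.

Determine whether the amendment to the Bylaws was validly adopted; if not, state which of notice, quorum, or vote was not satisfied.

Notice: 21 days given; 20 required. Satisfied.
Quorum: 33% of 2,266 = 747.78, rounded up to 748; 963 present. Satisfied.
Vote: requires three-fifths of the votes cast (963 − 74 abstaining = 889); 3/5 of 889 = 533.40, rounded up to 534, so 534 needed; 534 in favor. Satisfied.

Valid — all requirements satisfied.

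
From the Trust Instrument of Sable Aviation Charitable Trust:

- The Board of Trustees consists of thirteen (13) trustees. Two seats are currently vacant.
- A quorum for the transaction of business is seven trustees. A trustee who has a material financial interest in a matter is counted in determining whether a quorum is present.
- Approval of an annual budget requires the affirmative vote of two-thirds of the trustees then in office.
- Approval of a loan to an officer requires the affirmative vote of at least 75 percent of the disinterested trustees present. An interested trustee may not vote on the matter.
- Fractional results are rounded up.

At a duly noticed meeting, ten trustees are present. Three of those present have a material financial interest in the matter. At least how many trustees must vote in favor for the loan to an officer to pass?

The loan to an officer requires three-fourths of the disinterested trustees present (10 − 3 = 7).
3/4 of 7 = 5.25, rounded up to 6.

6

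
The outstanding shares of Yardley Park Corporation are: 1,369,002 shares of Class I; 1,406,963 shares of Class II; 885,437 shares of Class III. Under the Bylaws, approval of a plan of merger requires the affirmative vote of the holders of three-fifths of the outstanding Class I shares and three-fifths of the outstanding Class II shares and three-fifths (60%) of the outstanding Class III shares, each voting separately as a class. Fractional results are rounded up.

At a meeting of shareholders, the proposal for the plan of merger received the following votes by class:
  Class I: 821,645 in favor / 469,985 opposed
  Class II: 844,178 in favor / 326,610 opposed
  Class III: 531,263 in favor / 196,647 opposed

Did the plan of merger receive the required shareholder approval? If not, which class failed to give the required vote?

Class I: 3/5 of 1369002 = 821401.20, rounded up to 821402; 821,402 required, 821,645 in favor — approved.
Class II: 3/5 of 1406963 = 844177.80, rounded up to 844178; 844,178 required, 844,178 in favor — approved.
Class III: 3/5 of 885437 = 531262.20, rounded up to 531263; 531,263 required, 531,263 in favor — approved.

Approved — every class gave the required vote.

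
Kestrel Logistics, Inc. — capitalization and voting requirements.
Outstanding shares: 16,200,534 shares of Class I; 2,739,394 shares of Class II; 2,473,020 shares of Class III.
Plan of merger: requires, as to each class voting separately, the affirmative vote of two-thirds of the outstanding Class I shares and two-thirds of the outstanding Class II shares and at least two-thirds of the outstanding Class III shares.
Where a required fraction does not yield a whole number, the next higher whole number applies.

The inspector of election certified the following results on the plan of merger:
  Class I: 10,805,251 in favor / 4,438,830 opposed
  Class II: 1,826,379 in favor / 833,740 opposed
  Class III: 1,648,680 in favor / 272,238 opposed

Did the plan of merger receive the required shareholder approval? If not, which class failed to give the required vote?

Class I: 2/3 of 16200534 = 10800356; 10,800,356 required, 10,805,251 in favor — approved.
Class II: 2/3 of 2739394 = 1826262.67, rounded up to 1826263; 1,826,263 required, 1,826,379 in favor — approved.
Class III: 2/3 of 2473020 = 1648680; 1,648,680 required, 1,648,680 in favor — approved.

Approved — every class gave the required vote.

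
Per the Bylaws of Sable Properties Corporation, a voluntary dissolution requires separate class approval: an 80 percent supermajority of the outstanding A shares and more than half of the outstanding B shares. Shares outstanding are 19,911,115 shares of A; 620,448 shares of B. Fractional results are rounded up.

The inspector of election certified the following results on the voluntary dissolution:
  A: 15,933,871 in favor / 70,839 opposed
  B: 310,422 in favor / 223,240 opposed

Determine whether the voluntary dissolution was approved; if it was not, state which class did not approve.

Approved — every class gave the required vote.

A: 4/5 of 19911115 = 15928892; 15,928,892 required, 15,933,871 in favor — approved.
B: a majority of 620448 is 310225; 310,225 required, 310,422 in favor — approved.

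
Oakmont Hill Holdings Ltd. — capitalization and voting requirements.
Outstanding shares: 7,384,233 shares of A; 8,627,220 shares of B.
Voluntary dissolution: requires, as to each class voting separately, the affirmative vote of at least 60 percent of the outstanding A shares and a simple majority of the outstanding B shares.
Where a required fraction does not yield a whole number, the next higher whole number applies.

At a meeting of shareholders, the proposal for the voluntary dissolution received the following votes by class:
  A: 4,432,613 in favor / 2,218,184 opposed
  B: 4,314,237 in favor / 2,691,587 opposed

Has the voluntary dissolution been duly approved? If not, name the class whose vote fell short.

Approved — every class gave the required vote.

A: 3/5 of 7384233 = 4430539.80, rounded up to 4430540; 4,430,540 required, 4,432,613 in favor — approved.
B: a majority of 8627220 is 4313611; 4,313,611 required, 4,314,237 in favor — approved.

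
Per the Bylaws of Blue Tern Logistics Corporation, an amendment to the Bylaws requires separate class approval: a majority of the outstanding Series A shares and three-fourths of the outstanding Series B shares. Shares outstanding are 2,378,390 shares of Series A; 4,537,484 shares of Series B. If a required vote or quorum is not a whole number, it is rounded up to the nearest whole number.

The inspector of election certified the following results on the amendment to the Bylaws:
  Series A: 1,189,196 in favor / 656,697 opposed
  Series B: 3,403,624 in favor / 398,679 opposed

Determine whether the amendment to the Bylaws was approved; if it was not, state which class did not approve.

Series A: a majority of 2378390 is 1189196; 1,189,196 required, 1,189,196 in favor — approved.
Series B: 3/4 of 4537484 = 3403113; 3,403,113 required, 3,403,624 in favor — approved.

Approved — every class gave the required vote.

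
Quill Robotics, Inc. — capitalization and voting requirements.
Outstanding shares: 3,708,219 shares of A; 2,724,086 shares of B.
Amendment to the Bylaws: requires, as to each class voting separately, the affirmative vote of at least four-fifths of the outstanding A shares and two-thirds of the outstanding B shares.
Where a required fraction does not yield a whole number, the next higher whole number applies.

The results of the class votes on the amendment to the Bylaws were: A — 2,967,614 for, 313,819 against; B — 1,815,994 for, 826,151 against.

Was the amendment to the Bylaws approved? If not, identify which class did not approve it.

A: 4/5 of 3708219 = 2966575.20, rounded up to 2966576; 2,966,576 required, 2,967,614 in favor — approved.
B: 2/3 of 2724086 = 1816057.33, rounded up to 1816058; 1,816,058 required, 1,815,994 in favor — not approved.

Not approved — the B shares did not give the required vote.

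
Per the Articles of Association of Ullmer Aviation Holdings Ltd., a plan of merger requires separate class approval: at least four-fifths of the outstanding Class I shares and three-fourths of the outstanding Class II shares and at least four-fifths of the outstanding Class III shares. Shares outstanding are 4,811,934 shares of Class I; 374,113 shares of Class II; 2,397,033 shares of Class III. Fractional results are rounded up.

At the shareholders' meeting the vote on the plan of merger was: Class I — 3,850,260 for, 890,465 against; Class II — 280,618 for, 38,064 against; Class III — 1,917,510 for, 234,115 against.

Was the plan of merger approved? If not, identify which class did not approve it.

Class I: 4/5 of 4811934 = 3849547.20, rounded up to 3849548; 3,849,548 required, 3,850,260 in favor — approved.
Class II: 3/4 of 374113 = 280584.75, rounded up to 280585; 280,585 required, 280,618 in favor — approved.
Class III: 4/5 of 2397033 = 1917626.40, rounded up to 1917627; 1,917,627 required, 1,917,510 in favor — not approved.

Not approved — the Class III shares did not give the required vote.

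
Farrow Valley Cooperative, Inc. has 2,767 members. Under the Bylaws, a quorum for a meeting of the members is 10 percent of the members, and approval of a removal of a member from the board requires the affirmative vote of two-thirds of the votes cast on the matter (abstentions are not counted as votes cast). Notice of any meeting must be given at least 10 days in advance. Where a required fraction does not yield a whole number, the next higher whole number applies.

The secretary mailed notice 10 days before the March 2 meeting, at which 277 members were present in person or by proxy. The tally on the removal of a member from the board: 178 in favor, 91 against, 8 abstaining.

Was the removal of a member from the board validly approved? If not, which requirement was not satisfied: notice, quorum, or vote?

Invalid — vote requirement not satisfied.

Notice: 10 days given; 10 required. Satisfied.
Quorum: 10% of 2,767 = 276.70, rounded up to 277; 277 present. Satisfied.
Vote: requires two-thirds of the votes cast (277 − 8 abstaining = 269); 2/3 of 269 = 179.33, rounded up to 180, so 180 needed; 178 in favor. Not satisfied.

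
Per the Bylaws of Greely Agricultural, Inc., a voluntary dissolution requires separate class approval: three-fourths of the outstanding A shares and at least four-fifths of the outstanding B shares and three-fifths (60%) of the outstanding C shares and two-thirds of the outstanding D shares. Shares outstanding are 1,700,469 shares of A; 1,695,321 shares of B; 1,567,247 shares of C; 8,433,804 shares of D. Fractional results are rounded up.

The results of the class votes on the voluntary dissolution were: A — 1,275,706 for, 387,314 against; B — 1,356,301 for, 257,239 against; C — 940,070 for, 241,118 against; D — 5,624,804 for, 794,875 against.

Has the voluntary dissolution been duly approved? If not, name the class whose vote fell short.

A: 3/4 of 1700469 = 1275351.75, rounded up to 1275352; 1,275,352 required, 1,275,706 in favor — approved.
B: 4/5 of 1695321 = 1356256.80, rounded up to 1356257; 1,356,257 required, 1,356,301 in favor — approved.
C: 3/5 of 1567247 = 940348.20, rounded up to 940349; 940,349 required, 940,070 in favor — not approved.
D: 2/3 of 8433804 = 5622536; 5,622,536 required, 5,624,804 in favor — approved.

Not approved — the C shares did not give the required vote.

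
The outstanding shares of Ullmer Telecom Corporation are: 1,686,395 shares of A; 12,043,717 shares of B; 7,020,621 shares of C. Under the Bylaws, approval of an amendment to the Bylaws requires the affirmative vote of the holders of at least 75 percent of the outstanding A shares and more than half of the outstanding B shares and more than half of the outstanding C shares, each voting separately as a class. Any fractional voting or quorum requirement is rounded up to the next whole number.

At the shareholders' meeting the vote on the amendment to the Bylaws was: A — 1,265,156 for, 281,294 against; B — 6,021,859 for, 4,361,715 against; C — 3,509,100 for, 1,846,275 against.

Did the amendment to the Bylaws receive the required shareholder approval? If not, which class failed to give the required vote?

A: 3/4 of 1686395 = 1264796.25, rounded up to 1264797; 1,264,797 required, 1,265,156 in favor — approved.
B: a majority of 12043717 is 6021859; 6,021,859 required, 6,021,859 in favor — approved.
C: a majority of 7020621 is 3510311; 3,510,311 required, 3,509,100 in favor — not approved.

Not approved — the C shares did not give the required vote.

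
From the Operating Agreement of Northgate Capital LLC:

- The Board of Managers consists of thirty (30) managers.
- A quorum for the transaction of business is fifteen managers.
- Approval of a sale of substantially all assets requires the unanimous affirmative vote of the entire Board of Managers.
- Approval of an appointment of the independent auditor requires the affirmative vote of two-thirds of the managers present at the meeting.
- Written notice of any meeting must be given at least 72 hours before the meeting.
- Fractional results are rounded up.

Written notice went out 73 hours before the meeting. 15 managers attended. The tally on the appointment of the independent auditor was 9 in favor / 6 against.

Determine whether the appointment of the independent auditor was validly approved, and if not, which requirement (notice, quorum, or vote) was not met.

Invalid — vote requirement not satisfied.

Notice: 73 hours given; 72 required (73 ≥ 72). Satisfied.
Quorum: 15 present; quorum is 15. Satisfied.
Vote: the appointment of the independent auditor requires two-thirds of the managers present (15). 2/3 of 15 = 10, so 10 affirmative votes are needed; 9 voted in favor. Not satisfied.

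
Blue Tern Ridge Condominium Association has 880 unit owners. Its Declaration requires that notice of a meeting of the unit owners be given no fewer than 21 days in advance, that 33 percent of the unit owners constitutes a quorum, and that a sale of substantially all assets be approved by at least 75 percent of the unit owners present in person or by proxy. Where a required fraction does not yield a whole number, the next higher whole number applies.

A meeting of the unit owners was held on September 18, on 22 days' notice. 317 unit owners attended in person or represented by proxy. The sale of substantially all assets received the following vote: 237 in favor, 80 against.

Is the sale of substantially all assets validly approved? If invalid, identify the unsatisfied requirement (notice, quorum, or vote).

Notice: 22 days given; 21 required. Satisfied.
Quorum: 33% of 880 = 290.40, rounded up to 291; 317 present. Satisfied.
Vote: requires three-fourths of those present (317); 3/4 of 317 = 237.75, rounded up to 238, so 238 needed; 237 in favor. Not satisfied.

Invalid — vote requirement not satisfied.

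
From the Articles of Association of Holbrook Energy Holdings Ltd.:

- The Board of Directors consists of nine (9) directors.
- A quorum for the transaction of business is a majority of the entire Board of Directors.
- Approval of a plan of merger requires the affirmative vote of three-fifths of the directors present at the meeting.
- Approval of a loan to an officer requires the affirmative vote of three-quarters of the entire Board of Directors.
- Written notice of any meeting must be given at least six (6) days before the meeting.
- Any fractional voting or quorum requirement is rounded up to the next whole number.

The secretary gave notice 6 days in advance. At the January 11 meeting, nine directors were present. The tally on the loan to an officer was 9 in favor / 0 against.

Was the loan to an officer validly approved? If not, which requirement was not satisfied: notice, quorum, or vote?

Notice: 6 days given; 6 required (6 ≥ 6). Satisfied.
Quorum: 9 present; quorum is 5. Satisfied.
Vote: the loan to an officer requires three-fourths of the entire Board of Directors (9). 3/4 of 9 = 6.75, rounded up to 7, so 7 affirmative votes are needed; 9 voted in favor. Satisfied.

Valid — all requirements satisfied.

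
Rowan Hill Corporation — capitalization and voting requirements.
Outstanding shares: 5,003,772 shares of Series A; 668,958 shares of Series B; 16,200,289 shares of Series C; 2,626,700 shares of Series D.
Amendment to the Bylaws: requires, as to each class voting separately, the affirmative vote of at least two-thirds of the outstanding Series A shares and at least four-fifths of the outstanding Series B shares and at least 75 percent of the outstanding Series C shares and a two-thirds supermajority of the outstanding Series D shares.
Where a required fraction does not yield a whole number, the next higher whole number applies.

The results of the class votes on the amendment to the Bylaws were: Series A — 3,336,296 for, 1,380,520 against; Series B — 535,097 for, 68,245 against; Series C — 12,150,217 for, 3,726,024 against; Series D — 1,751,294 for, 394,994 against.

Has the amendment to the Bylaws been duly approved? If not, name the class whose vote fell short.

Not approved — the Series B shares did not give the required vote.

Series A: 2/3 of 5003772 = 3335848; 3,335,848 required, 3,336,296 in favor — approved.
Series B: 4/5 of 668958 = 535166.40, rounded up to 535167; 535,167 required, 535,097 in favor — not approved.
Series C: 3/4 of 16200289 = 12150216.75, rounded up to 12150217; 12,150,217 required, 12,150,217 in favor — approved.
Series D: 2/3 of 2626700 = 1751133.33, rounded up to 1751134; 1,751,134 required, 1,751,294 in favor — approved.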